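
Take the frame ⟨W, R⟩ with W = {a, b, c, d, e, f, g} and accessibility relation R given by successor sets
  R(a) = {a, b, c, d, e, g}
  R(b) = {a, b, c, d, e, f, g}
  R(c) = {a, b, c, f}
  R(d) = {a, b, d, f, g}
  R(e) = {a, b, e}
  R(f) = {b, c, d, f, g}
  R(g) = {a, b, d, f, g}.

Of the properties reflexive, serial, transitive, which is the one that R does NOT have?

Reflexive: yes — every world is R-related to itself.
Serial: yes — every world has a successor (e.g. a R a).
Transitive: no — a R b and b R f, but not a R f.
Only transitive fails.

transitive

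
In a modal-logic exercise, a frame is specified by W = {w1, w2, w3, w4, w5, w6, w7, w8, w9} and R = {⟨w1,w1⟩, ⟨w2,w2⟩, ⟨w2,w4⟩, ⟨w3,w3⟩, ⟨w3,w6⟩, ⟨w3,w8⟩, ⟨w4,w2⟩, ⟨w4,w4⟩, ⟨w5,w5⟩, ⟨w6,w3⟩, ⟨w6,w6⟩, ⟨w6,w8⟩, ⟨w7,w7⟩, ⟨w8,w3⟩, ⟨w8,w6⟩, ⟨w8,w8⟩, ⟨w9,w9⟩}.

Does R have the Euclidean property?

Euclidean: yes — any two successors of a common world are R-related.

Yes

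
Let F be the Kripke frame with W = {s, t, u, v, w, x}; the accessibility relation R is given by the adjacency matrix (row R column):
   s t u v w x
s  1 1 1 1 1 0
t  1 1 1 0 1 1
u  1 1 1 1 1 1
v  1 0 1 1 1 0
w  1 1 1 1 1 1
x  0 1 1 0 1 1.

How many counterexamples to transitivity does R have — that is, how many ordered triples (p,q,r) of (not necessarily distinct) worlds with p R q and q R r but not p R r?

16

Enumerating: (s,t,x), (s,u,x), (s,w,x), (t,s,v), (t,u,v), (t,w,v), (v,s,t), (v,u,t), (v,u,x), (v,w,t), (v,w,x), (x,t,s), (x,u,s), (x,u,v), (x,w,s), (x,w,v).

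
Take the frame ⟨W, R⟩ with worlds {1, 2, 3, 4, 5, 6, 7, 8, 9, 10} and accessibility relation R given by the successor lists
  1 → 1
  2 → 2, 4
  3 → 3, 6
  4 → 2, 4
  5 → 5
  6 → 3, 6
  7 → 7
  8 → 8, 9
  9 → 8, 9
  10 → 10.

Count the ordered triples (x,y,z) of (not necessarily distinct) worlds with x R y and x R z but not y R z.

0

R is Euclidean; there are no such tuples.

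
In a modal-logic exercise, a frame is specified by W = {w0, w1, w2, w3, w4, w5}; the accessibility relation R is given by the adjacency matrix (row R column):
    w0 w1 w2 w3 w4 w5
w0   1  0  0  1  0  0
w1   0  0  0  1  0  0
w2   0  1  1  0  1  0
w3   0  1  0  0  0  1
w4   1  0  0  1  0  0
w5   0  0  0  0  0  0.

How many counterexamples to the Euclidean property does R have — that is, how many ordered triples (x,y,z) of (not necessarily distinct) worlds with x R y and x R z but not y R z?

15

Enumerating: (w0,w3,w0), (w0,w3,w3), (w1,w3,w3), (w2,w1,w1), (w2,w1,w2), (w2,w1,w4), (w2,w4,w1), (w2,w4,w2), (w2,w4,w4), (w3,w1,w1), (w3,w1,w5), (w3,w5,w1), (w3,w5,w5), (w4,w3,w0), (w4,w3,w3).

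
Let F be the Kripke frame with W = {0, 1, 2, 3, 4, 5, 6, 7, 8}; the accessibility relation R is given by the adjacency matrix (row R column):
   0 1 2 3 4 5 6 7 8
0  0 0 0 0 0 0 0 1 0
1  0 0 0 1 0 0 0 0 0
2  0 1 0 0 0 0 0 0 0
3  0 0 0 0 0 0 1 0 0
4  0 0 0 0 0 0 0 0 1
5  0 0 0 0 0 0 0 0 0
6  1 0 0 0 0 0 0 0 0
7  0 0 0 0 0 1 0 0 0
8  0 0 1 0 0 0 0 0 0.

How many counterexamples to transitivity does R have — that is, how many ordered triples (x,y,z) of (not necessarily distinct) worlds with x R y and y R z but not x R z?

Enumerating: (0,7,5), (1,3,6), (2,1,3), (3,6,0), (4,8,2), (6,0,7), (8,2,1).

7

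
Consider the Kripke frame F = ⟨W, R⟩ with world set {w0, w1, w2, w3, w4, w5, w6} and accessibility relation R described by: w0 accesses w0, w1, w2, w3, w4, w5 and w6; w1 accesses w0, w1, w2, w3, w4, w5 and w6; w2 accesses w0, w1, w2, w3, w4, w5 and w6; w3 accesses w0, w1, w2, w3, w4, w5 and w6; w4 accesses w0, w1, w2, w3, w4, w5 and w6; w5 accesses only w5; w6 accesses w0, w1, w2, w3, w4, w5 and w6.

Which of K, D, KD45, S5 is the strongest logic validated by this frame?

D

Serial (axiom D): yes — every world has a successor (e.g. w0 R w0).
Transitive (axiom 4): yes — every two-step R-path is closed by a direct edge.
Euclidean (axiom 5): no — w0 R w5 and w0 R w1, but not w5 R w1.
Reflexive (axiom T): yes — every world is R-related to itself.
So F validates K, D; KD45 would additionally require R to be Euclidean. The strongest is D.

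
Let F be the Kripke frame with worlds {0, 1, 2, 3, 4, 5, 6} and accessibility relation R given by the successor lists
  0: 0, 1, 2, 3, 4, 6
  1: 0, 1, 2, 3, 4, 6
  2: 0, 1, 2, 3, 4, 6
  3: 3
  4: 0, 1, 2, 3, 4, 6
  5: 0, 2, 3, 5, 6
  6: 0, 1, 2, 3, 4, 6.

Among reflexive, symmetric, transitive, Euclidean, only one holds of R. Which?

reflexive

Reflexive: yes — every world is R-related to itself.
Symmetric: no — 0 R 3 but not 3 R 0.
Transitive: no — 5 R 0 and 0 R 1, but not 5 R 1.
Euclidean: no — 0 R 3 and 0 R 1, but not 3 R 1.
Only reflexive holds.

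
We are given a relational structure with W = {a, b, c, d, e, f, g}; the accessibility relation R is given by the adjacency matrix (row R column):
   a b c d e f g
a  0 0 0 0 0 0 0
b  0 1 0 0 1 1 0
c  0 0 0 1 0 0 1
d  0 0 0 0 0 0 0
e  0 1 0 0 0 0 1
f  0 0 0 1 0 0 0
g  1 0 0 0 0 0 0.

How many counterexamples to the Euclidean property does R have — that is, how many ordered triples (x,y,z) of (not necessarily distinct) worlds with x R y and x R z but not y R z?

14

Enumerating: (b,e,e), (b,e,f), (b,f,b), (b,f,e), (b,f,f), (c,d,d), (c,d,g), (c,g,d), (c,g,g), (e,b,g), (e,g,b), (e,g,g), (f,d,d), (g,a,a).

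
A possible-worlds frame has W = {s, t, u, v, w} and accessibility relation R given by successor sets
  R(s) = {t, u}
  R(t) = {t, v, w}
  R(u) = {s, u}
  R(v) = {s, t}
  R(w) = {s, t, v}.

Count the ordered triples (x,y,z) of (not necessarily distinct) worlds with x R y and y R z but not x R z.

11

Enumerating: (s,t,v), (s,t,w), (s,u,s), (t,v,s), (t,w,s), (u,s,t), (v,s,u), (v,t,v), (v,t,w), (w,s,u), (w,t,w).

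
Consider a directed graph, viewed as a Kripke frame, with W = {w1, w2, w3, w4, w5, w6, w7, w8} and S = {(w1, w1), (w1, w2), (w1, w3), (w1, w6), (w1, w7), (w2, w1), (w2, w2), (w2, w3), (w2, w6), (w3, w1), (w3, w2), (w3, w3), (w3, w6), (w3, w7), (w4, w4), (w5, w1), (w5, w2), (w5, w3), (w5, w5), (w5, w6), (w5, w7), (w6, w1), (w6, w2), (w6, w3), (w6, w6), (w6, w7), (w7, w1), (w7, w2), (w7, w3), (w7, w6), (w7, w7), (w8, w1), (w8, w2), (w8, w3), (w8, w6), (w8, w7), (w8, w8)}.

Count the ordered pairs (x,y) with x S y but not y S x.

Enumerating: (w5,w1), (w5,w2), (w5,w3), (w5,w6), (w5,w7), (w7,w2), (w8,w1), (w8,w2), (w8,w3), (w8,w6), (w8,w7).

11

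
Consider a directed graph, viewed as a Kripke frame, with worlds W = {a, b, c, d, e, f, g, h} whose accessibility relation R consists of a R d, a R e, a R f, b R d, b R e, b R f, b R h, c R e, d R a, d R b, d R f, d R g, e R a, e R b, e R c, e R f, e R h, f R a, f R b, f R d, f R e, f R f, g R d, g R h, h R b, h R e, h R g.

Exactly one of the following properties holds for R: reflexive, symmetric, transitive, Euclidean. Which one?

Reflexive: no — a is not related to itself.
Symmetric: yes — every pair in R has its reverse in R.
Transitive: no — a R d and d R b, but not a R b.
Euclidean: no — a R d and a R e, but not d R e.
Only symmetric holds.

symmetric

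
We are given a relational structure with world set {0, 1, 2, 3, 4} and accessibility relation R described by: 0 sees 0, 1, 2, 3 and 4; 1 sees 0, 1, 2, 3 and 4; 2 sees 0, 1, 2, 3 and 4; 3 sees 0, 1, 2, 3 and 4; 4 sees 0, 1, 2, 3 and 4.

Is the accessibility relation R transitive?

Transitive: yes — every two-step R-path is closed by a direct edge.

Yes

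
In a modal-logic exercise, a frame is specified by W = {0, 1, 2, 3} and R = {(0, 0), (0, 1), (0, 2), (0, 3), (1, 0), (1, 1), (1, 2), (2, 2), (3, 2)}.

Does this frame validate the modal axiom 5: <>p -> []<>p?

No

Axiom 5 corresponds to the accessibility relation being Euclidean.
Euclidean: no — 0 R 1 and 0 R 3, but not 1 R 3.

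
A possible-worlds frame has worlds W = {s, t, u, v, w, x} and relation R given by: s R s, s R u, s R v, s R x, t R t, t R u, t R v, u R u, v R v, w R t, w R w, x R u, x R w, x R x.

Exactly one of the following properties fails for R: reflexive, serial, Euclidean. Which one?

Euclidean

Reflexive: yes — every world is R-related to itself.
Serial: yes — every world has a successor (e.g. s R s).
Euclidean: no — s R u and s R v, but not u R v.
Only Euclidean fails.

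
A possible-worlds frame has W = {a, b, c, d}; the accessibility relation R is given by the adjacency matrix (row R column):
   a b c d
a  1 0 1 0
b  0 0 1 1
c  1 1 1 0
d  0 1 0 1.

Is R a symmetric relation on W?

Yes

Symmetric: yes — every pair in R has its reverse in R.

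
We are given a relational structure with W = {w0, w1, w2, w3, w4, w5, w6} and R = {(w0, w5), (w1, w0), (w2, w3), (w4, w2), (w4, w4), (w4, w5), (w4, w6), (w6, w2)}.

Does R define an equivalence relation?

Reflexive: no — w0 is not related to itself.
Symmetric: no — w0 R w5 but not w5 R w0.
Transitive: no — w1 R w0 and w0 R w5, but not w1 R w5.
So R is not an equivalence relation.

No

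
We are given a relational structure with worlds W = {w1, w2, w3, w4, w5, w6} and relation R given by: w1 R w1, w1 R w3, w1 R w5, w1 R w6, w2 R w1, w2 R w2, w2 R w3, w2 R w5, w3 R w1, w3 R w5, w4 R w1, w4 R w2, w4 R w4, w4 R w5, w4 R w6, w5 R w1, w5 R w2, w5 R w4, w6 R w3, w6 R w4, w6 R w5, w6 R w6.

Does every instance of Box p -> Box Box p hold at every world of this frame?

By correspondence theory, 4 is valid on a frame iff R is transitive.
Transitive: no — w1 R w5 and w5 R w2, but not w1 R w2.

No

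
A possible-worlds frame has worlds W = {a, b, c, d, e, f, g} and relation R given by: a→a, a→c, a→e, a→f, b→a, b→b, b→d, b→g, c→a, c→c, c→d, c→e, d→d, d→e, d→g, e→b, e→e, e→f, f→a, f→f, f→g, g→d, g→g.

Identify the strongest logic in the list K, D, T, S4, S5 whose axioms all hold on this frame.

Serial (axiom D): yes — every world has a successor (e.g. a R a).
Reflexive (axiom T): yes — every world is R-related to itself.
Transitive (axiom 4): no — a R c and c R d, but not a R d.
Euclidean (axiom 5): no — a R c and a R f, but not c R f.
So F validates K, D, T; S4 would additionally require R to be transitive. The strongest is T.

T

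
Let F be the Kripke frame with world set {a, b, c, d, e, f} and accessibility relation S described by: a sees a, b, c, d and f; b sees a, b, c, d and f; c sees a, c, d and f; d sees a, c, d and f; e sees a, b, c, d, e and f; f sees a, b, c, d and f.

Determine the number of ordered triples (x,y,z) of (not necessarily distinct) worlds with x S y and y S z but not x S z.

4

Enumerating: (c,a,b), (c,f,b), (d,a,b), (d,f,b).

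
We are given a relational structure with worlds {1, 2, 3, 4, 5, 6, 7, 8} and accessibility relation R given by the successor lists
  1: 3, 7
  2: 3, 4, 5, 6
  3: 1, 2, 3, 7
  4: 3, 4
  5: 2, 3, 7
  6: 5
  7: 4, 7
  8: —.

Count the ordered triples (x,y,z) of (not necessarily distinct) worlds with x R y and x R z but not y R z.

Enumerating: (1,7,3), (2,3,4), (2,3,5), (2,3,6), (2,4,5), (2,4,6), (2,5,4), (2,5,5), (2,5,6), (2,6,3), (2,6,4), (2,6,6), … and 15 more.
Total: 27.

27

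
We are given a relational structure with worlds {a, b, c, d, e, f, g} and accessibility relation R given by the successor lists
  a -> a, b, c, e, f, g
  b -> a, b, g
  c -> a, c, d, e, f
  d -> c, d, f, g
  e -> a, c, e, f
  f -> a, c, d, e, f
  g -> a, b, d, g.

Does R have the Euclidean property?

Euclidean: no — a R b and a R c, but not b R c.

No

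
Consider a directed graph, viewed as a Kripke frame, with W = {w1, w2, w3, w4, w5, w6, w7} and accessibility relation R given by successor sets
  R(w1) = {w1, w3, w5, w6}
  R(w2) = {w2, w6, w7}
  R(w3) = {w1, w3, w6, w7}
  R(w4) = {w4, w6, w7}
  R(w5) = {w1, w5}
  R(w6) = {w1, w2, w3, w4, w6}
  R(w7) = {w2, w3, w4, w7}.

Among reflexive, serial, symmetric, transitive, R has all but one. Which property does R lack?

transitive

Reflexive: yes — every world is R-related to itself.
Serial: yes — every world has a successor (e.g. w1 R w1).
Symmetric: yes — every pair in R has its reverse in R.
Transitive: no — w1 R w3 and w3 R w7, but not w1 R w7.
Only transitive fails.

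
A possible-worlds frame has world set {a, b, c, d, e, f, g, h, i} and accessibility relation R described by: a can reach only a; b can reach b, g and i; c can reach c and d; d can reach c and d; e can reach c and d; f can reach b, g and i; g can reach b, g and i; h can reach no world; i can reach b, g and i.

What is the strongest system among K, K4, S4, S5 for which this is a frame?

K4

Transitive (axiom 4): yes — every two-step R-path is closed by a direct edge.
Reflexive (axiom T): no — e is not related to itself.
Euclidean (axiom 5): yes — any two successors of a common world are R-related.
So F validates K, K4; S4 would additionally require R to be reflexive. The strongest is K4.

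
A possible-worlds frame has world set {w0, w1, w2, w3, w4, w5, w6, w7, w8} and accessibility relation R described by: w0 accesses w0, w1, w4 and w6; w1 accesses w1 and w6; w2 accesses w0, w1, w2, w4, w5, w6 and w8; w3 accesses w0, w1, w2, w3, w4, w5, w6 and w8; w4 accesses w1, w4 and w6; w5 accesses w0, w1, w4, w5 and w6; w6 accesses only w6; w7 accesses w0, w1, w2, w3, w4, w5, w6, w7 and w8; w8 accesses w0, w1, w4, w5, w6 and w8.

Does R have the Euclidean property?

No

Euclidean: no — w0 R w1 and w0 R w4, but not w1 R w4.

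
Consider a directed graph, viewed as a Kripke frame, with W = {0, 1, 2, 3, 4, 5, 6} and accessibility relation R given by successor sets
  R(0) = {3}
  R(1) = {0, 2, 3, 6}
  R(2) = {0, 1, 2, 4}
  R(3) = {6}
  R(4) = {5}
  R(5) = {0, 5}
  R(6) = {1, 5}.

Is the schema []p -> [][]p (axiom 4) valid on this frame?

Axiom 4 corresponds to the accessibility relation being transitive.
Transitive: no — 0 R 3 and 3 R 6, but not 0 R 6.

No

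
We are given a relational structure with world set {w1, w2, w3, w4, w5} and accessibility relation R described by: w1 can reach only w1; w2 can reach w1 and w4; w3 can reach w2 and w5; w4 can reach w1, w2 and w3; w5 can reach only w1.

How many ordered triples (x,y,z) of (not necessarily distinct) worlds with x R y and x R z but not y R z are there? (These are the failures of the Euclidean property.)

Enumerating: (w2,w1,w4), (w2,w4,w4), (w3,w2,w2), (w3,w2,w5), (w3,w5,w2), (w3,w5,w5), (w4,w1,w2), (w4,w1,w3), (w4,w2,w2), (w4,w2,w3), (w4,w3,w1), (w4,w3,w3).

12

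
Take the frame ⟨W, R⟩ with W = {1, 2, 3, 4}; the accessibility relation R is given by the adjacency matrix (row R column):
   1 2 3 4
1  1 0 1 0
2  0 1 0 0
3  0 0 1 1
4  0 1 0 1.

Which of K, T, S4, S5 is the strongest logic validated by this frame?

T

Reflexive (axiom T): yes — every world is R-related to itself.
Transitive (axiom 4): no — 1 R 3 and 3 R 4, but not 1 R 4.
Euclidean (axiom 5): no — 1 R 3 and 1 R 1, but not 3 R 1.
So F validates K, T; S4 would additionally require R to be transitive. The strongest is T.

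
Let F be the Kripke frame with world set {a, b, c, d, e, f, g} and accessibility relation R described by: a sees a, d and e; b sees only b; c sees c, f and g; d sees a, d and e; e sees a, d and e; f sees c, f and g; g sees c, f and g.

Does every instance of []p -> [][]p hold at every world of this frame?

Yes

By correspondence theory, 4 is valid on a frame iff R is transitive.
Transitive: yes — every two-step R-path is closed by a direct edge.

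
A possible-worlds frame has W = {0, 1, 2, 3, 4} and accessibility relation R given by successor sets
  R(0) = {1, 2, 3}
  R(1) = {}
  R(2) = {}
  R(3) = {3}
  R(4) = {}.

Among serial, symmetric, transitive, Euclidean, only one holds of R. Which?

Serial: no — 1 has no R-successor.
Symmetric: no — 0 R 1 but not 1 R 0.
Transitive: yes — every two-step R-path is closed by a direct edge.
Euclidean: no — 0 R 1 and 0 R 2, but not 1 R 2.
Only transitive holds.

transitive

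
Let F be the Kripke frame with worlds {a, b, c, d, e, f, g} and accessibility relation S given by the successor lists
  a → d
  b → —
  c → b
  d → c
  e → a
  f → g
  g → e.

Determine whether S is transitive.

Transitive: no — a S d and d S c, but not a S c.

No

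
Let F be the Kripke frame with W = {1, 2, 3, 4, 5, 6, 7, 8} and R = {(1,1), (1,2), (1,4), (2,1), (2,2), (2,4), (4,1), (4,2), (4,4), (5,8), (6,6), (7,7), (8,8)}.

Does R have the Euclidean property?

Yes

Euclidean: yes — any two successors of a common world are R-related.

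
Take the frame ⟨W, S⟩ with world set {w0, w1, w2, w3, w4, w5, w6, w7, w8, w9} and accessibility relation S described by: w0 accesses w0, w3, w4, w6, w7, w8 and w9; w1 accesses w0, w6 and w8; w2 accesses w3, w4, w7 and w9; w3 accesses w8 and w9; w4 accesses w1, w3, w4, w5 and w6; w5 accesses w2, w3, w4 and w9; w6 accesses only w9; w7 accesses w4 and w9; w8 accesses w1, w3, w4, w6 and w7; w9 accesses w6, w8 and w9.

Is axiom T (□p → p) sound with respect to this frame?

No

By correspondence theory, T is valid on a frame iff S is reflexive.
Reflexive: no — w1 is not related to itself.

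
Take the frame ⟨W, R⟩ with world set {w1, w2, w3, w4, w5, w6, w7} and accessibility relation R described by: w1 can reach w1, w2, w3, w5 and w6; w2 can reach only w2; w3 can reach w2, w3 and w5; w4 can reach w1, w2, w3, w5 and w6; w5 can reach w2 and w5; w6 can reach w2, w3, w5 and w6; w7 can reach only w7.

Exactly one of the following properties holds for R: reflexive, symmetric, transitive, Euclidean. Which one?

transitive

Reflexive: no — w4 is not related to itself.
Symmetric: no — w1 R w2 but not w2 R w1.
Transitive: yes — every two-step R-path is closed by a direct edge.
Euclidean: no — w1 R w2 and w1 R w3, but not w2 R w3.
Only transitive holds.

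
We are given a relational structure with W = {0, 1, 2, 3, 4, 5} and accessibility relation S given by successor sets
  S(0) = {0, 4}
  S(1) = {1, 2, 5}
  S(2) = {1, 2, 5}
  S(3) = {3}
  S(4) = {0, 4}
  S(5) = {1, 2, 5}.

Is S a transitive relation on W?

Yes

Transitive: yes — every two-step S-path is closed by a direct edge.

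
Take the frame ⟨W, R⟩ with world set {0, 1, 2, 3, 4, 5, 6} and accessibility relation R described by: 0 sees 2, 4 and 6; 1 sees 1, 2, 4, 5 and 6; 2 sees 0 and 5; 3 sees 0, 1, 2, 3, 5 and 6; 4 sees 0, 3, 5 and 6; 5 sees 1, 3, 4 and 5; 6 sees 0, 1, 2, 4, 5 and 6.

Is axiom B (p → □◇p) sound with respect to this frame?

The schema B characterises exactly the symmetric frames.
Symmetric: no — 1 R 2 but not 2 R 1.

No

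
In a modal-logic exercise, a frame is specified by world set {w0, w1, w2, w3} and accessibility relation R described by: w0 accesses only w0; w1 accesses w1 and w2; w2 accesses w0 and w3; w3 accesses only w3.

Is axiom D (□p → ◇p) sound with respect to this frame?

By correspondence theory, D is valid on a frame iff R is serial.
Serial: yes — every world has a successor (e.g. w0 R w0).

Yes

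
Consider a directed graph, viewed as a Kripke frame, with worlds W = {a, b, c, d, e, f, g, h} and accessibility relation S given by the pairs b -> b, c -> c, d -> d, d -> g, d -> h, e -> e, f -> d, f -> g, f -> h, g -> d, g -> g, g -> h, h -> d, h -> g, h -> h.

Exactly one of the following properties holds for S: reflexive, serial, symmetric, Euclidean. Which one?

Euclidean

Reflexive: no — a is not related to itself.
Serial: no — a has no S-successor.
Symmetric: no — f S d but not d S f.
Euclidean: yes — any two successors of a common world are S-related.
Only Euclidean holds.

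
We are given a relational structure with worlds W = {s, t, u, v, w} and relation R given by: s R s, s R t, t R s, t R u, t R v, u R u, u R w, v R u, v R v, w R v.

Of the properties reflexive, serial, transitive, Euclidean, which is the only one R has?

serial

Reflexive: no — t is not related to itself.
Serial: yes — every world has a successor (e.g. s R s).
Transitive: no — s R t and t R u, but not s R u.
Euclidean: no — t R s and t R u, but not s R u.
Only serial holds.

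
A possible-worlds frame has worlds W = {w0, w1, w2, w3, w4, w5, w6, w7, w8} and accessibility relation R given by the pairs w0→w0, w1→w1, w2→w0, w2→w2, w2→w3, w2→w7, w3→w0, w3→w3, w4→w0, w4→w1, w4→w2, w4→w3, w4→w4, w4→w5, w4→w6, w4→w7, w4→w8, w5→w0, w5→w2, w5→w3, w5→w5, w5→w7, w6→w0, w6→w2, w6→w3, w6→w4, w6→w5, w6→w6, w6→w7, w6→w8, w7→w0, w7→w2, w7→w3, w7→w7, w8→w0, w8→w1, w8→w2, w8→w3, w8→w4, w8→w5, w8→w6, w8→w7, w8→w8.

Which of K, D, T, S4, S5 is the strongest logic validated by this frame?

T

Serial (axiom D): yes — every world has a successor (e.g. w0 R w0).
Reflexive (axiom T): yes — every world is R-related to itself.
Transitive (axiom 4): no — w6 R w4 and w4 R w1, but not w6 R w1.
Euclidean (axiom 5): no — w2 R w0 and w2 R w3, but not w0 R w3.
So F validates K, D, T; S4 would additionally require R to be transitive. The strongest is T.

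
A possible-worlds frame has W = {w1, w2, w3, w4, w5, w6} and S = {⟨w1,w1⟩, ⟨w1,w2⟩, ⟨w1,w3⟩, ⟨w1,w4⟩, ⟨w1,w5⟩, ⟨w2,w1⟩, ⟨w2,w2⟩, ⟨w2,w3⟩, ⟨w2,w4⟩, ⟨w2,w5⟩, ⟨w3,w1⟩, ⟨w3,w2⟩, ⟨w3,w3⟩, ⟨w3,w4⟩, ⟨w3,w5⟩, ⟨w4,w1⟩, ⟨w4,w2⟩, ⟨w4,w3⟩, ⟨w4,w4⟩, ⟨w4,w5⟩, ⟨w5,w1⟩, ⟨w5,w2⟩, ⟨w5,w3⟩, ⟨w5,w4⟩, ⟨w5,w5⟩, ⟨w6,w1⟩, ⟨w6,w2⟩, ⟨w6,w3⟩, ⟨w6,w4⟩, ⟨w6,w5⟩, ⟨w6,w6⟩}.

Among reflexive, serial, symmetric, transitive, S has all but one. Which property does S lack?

Reflexive: yes — every world is S-related to itself.
Serial: yes — every world has a successor (e.g. w1 S w1).
Symmetric: no — w6 S w1 but not w1 S w6.
Transitive: yes — every two-step S-path is closed by a direct edge.
Only symmetric fails.

symmetric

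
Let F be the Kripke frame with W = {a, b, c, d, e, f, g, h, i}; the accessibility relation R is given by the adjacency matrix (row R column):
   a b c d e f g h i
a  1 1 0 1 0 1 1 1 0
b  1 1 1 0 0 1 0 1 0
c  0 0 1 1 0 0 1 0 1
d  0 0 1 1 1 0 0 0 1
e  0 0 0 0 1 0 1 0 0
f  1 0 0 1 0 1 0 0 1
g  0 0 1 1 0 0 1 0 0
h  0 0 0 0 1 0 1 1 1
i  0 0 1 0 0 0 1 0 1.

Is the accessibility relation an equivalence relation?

Reflexive: yes — every world is R-related to itself.
Symmetric: no — a R d but not d R a.
Transitive: no — a R b and b R c, but not a R c.
So R is not an equivalence relation.

No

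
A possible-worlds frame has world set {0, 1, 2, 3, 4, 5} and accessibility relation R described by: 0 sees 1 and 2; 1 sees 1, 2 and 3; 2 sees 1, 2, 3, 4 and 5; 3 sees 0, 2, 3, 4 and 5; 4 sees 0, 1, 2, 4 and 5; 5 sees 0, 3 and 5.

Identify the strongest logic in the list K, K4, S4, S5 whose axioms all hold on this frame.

Transitive (axiom 4): no — 0 R 1 and 1 R 3, but not 0 R 3.
Reflexive (axiom T): no — 0 is not related to itself.
Euclidean (axiom 5): no — 2 R 1 and 2 R 4, but not 1 R 4.
So F validates K; K4 would additionally require R to be transitive. The strongest is K.

K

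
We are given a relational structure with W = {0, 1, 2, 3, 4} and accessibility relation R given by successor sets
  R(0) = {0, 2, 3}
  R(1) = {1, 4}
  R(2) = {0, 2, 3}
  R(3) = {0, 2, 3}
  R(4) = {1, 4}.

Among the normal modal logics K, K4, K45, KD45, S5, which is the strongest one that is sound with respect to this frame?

S5

Transitive (axiom 4): yes — every two-step R-path is closed by a direct edge.
Euclidean (axiom 5): yes — any two successors of a common world are R-related.
Serial (axiom D): yes — every world has a successor (e.g. 0 R 0).
Reflexive (axiom T): yes — every world is R-related to itself.
So F validates K, K4, K45, KD45, S5. The strongest is S5.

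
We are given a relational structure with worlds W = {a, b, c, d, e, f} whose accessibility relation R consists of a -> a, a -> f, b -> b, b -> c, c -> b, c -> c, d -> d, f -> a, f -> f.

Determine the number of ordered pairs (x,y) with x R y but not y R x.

R is symmetric; there are no such tuples.

0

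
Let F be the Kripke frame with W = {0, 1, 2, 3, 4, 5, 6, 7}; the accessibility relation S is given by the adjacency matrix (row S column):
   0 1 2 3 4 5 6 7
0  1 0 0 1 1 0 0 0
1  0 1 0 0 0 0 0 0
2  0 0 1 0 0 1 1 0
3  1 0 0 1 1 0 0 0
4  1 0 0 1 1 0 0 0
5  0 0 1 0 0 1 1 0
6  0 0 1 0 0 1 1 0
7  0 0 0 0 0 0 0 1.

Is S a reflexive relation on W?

Yes

Reflexive: yes — every world is S-related to itself.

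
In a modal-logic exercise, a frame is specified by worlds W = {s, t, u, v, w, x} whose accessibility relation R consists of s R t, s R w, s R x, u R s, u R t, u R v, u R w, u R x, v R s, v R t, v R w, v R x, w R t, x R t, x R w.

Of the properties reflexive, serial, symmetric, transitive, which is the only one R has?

Reflexive: no — s is not related to itself.
Serial: no — t has no R-successor.
Symmetric: no — s R t but not t R s.
Transitive: yes — every two-step R-path is closed by a direct edge.
Only transitive holds.

transitive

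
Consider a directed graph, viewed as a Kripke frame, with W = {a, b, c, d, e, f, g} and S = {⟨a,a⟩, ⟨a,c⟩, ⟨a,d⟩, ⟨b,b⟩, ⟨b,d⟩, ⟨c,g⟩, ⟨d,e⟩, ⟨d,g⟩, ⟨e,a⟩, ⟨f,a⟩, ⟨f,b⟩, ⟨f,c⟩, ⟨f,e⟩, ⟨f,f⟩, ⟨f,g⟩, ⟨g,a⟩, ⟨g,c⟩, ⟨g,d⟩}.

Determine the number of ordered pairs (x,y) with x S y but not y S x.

Enumerating: (a,c), (a,d), (b,d), (d,e), (e,a), (f,a), (f,b), (f,c), (f,e), (f,g), (g,a).

11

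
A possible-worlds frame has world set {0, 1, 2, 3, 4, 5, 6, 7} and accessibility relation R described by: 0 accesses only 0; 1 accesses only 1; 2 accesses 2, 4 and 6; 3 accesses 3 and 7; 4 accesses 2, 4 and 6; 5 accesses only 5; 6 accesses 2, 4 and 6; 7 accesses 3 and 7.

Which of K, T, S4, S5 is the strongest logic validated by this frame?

Reflexive (axiom T): yes — every world is R-related to itself.
Transitive (axiom 4): yes — every two-step R-path is closed by a direct edge.
Euclidean (axiom 5): yes — any two successors of a common world are R-related.
So F validates K, T, S4, S5. The strongest is S5.

S5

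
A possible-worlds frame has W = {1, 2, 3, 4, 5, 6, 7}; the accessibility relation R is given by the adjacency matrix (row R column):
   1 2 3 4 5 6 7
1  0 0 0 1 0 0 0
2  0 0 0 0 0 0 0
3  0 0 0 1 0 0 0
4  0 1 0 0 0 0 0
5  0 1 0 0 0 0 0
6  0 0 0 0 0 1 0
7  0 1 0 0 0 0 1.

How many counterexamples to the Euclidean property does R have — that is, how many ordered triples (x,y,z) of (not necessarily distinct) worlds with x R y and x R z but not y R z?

Enumerating: (1,4,4), (3,4,4), (4,2,2), (5,2,2), (7,2,2), (7,2,7).

6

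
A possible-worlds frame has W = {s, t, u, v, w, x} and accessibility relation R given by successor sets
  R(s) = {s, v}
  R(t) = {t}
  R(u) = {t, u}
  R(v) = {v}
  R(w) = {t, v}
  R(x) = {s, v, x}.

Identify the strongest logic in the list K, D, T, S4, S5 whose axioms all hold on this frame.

D

Serial (axiom D): yes — every world has a successor (e.g. s R s).
Reflexive (axiom T): no — w is not related to itself.
Transitive (axiom 4): yes — every two-step R-path is closed by a direct edge.
Euclidean (axiom 5): no — w R t and w R v, but not t R v.
So F validates K, D; T would additionally require R to be reflexive. The strongest is D.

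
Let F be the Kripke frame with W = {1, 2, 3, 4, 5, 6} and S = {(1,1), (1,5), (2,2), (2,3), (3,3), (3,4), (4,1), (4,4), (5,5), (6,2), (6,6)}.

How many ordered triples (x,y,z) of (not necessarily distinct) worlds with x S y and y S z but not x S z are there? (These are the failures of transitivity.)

Enumerating: (2,3,4), (3,4,1), (4,1,5), (6,2,3).

4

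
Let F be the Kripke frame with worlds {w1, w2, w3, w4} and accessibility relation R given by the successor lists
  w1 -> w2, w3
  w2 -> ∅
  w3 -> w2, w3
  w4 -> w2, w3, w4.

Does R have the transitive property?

Transitive: yes — every two-step R-path is closed by a direct edge.

Yes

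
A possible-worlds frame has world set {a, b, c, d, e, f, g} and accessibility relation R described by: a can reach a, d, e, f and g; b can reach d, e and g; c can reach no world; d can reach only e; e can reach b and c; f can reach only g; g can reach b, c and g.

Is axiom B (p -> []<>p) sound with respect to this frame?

Axiom B corresponds to the accessibility relation being symmetric.
Symmetric: no — a R d but not d R a.

No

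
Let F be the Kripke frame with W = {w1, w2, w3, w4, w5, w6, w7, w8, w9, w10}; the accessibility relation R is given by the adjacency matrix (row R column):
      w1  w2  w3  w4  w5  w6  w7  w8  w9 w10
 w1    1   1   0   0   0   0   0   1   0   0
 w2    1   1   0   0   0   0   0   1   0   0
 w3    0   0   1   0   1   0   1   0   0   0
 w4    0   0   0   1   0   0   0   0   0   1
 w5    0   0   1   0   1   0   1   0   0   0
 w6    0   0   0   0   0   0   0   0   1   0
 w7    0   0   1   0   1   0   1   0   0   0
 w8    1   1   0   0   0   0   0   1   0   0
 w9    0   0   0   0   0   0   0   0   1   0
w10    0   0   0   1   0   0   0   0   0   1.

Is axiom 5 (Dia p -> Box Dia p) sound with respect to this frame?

Yes

The schema 5 characterises exactly the Euclidean frames.
Euclidean: yes — any two successors of a common world are R-related.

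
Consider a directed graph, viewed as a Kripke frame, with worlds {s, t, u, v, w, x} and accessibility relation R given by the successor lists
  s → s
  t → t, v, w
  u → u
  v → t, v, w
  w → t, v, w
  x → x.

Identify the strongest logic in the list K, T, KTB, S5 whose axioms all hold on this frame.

Reflexive (axiom T): yes — every world is R-related to itself.
Symmetric (axiom B): yes — every pair in R has its reverse in R.
Euclidean (axiom 5): yes — any two successors of a common world are R-related.
So F validates K, T, KTB, S5. The strongest is S5.

S5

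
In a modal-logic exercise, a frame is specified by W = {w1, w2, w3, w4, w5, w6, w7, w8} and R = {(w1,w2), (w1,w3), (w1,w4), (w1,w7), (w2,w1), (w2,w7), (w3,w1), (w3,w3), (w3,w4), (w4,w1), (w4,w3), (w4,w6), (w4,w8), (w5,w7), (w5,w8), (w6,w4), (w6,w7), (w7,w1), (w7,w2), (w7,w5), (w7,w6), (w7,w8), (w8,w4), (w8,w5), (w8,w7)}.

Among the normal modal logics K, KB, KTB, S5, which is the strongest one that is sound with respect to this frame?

Symmetric (axiom B): yes — every pair in R has its reverse in R.
Reflexive (axiom T): no — w1 is not related to itself.
Euclidean (axiom 5): no — w1 R w2 and w1 R w3, but not w2 R w3.
So F validates K, KB; KTB would additionally require R to be reflexive. The strongest is KB.

KB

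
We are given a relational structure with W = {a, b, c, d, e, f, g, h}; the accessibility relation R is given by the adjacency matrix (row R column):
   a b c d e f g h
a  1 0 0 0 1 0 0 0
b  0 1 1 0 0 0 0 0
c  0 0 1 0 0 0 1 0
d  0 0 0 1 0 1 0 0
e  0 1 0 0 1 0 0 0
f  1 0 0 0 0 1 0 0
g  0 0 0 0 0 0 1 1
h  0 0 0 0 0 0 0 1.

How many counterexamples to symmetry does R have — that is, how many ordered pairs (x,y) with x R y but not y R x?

7

Enumerating: (a,e), (b,c), (c,g), (d,f), (e,b), (f,a), (g,h).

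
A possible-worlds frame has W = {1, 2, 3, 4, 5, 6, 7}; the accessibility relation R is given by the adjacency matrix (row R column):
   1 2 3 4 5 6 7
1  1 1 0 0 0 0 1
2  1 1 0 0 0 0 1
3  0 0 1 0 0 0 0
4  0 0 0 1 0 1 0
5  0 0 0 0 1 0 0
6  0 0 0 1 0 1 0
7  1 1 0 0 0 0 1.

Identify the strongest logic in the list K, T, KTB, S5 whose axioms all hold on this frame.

Reflexive (axiom T): yes — every world is R-related to itself.
Symmetric (axiom B): yes — every pair in R has its reverse in R.
Euclidean (axiom 5): yes — any two successors of a common world are R-related.
So F validates K, T, KTB, S5. The strongest is S5.

S5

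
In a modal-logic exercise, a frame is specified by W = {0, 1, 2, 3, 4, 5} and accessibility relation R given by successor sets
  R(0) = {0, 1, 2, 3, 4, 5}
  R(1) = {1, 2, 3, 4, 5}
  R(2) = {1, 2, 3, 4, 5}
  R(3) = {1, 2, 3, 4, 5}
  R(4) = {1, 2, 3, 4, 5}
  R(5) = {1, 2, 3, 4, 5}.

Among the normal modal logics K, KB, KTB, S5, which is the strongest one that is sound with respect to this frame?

K

Symmetric (axiom B): no — 0 R 1 but not 1 R 0.
Reflexive (axiom T): yes — every world is R-related to itself.
Euclidean (axiom 5): no — 0 R 1 and 0 R 0, but not 1 R 0.
So F validates K; KB would additionally require R to be symmetric. The strongest is K.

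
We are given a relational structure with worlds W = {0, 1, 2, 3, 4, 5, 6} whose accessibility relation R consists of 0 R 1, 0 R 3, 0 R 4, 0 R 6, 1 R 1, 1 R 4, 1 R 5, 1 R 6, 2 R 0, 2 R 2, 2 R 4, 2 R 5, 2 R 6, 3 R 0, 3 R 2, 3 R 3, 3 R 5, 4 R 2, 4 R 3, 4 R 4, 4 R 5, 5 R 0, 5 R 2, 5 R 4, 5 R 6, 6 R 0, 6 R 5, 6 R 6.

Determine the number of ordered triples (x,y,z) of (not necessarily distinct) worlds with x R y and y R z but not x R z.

39

Enumerating: (0,1,5), (0,3,0), (0,3,2), (0,3,5), (0,4,2), (0,4,5), (0,6,0), (0,6,5), (1,4,2), (1,4,3), (1,5,0), (1,5,2), … and 27 more.
Total: 39.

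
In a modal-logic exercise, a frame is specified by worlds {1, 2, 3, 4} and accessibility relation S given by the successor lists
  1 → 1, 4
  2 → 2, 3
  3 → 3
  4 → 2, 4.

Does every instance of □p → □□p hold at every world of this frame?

Axiom 4 corresponds to the accessibility relation being transitive.
Transitive: no — 1 S 4 and 4 S 2, but not 1 S 2.

No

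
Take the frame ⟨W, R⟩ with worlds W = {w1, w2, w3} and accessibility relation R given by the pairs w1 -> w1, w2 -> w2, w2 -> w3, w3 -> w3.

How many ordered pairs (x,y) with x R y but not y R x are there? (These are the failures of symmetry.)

Enumerating: (w2,w3).

1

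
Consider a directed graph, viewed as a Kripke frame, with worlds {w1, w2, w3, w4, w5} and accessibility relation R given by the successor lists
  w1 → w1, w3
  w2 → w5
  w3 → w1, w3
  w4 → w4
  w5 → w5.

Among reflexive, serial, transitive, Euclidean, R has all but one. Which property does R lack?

reflexive

Reflexive: no — w2 is not related to itself.
Serial: yes — every world has a successor (e.g. w1 R w1).
Transitive: yes — every two-step R-path is closed by a direct edge.
Euclidean: yes — any two successors of a common world are R-related.
Only reflexive fails.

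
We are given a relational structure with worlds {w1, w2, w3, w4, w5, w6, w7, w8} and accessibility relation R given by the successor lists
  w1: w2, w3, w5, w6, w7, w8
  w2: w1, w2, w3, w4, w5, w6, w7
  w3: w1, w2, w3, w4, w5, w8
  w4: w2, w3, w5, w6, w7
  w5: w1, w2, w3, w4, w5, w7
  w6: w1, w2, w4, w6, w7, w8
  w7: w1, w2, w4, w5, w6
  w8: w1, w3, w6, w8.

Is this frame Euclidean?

No

Euclidean: no — w1 R w2 and w1 R w8, but not w2 R w8.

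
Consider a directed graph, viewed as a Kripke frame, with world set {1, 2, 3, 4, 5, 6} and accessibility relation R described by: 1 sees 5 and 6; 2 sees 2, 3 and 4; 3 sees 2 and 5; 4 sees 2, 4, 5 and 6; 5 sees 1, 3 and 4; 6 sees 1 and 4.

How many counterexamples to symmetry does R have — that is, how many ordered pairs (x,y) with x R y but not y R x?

0

R is symmetric; there are no such tuples.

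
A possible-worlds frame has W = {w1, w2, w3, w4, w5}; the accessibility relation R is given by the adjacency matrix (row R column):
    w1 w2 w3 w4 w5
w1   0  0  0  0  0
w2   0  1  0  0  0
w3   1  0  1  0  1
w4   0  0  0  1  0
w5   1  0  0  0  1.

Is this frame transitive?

Transitive: yes — every two-step R-path is closed by a direct edge.

Yes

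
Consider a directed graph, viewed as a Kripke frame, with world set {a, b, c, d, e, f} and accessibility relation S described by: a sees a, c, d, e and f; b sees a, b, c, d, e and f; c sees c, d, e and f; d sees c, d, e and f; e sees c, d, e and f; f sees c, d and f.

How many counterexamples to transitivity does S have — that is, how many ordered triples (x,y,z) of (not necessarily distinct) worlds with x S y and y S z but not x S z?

Enumerating: (f,c,e), (f,d,e).

2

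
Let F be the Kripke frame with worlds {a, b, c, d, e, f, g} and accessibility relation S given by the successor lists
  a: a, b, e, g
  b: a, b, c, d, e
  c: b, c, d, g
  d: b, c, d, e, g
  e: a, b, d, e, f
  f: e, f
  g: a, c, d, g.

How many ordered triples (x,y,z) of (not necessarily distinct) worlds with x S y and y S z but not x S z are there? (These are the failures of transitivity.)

Enumerating: (a,b,c), (a,b,d), (a,e,d), (a,e,f), (a,g,c), (a,g,d), (b,a,g), (b,c,g), (b,d,g), (b,e,f), (c,b,a), (c,b,e), … and 18 more.
Total: 30.

30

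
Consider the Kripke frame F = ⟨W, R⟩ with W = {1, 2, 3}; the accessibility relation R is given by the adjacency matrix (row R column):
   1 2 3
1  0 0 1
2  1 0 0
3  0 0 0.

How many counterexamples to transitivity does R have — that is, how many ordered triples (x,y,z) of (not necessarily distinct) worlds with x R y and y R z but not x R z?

Enumerating: (2,1,3).

1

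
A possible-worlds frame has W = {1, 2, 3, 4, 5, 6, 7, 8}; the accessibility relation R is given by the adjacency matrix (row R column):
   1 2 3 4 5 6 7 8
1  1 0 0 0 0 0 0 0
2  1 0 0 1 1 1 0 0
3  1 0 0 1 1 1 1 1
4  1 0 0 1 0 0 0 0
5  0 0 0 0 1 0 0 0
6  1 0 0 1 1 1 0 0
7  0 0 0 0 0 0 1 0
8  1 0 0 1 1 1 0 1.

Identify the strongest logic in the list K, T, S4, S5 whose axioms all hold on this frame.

Reflexive (axiom T): no — 2 is not related to itself.
Transitive (axiom 4): yes — every two-step R-path is closed by a direct edge.
Euclidean (axiom 5): no — 2 R 1 and 2 R 4, but not 1 R 4.
So F validates K; T would additionally require R to be reflexive. The strongest is K.

K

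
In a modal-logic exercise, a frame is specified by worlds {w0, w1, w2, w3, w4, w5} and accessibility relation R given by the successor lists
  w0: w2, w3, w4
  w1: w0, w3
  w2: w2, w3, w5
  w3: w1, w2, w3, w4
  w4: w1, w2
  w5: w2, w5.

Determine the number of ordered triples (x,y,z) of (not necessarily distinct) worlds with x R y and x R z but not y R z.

17

Enumerating: (w0,w2,w4), (w0,w4,w3), (w0,w4,w4), (w1,w0,w0), (w1,w3,w0), (w2,w3,w5), (w2,w5,w3), (w3,w1,w1), (w3,w1,w2), (w3,w1,w4), (w3,w2,w1), (w3,w2,w4), (w3,w4,w3), (w3,w4,w4), (w4,w1,w1), (w4,w1,w2), (w4,w2,w1).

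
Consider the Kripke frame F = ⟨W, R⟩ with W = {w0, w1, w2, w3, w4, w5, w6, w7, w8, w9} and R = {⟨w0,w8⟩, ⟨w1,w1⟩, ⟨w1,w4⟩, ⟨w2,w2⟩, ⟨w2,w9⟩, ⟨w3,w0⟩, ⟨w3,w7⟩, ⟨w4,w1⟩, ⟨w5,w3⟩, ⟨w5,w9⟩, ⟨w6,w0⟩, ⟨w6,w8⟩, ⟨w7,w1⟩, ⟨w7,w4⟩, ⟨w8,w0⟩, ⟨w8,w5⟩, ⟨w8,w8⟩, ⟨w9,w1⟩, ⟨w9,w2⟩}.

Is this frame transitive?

Transitive: no — w0 R w8 and w8 R w5, but not w0 R w5.

No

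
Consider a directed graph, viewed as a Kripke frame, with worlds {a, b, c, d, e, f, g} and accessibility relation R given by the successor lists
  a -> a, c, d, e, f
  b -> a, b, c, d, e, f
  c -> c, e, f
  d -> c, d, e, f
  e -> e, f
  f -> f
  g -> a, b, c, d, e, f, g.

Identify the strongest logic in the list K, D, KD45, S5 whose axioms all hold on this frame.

Serial (axiom D): yes — every world has a successor (e.g. a R a).
Transitive (axiom 4): yes — every two-step R-path is closed by a direct edge.
Euclidean (axiom 5): no — a R c and a R d, but not c R d.
Reflexive (axiom T): yes — every world is R-related to itself.
So F validates K, D; KD45 would additionally require R to be Euclidean. The strongest is D.

D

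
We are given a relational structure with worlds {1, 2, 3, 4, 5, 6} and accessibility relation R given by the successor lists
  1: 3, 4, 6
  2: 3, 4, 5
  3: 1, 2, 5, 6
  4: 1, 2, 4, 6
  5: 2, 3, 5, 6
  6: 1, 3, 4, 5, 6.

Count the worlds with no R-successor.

0

R is serial; there are no such worlds.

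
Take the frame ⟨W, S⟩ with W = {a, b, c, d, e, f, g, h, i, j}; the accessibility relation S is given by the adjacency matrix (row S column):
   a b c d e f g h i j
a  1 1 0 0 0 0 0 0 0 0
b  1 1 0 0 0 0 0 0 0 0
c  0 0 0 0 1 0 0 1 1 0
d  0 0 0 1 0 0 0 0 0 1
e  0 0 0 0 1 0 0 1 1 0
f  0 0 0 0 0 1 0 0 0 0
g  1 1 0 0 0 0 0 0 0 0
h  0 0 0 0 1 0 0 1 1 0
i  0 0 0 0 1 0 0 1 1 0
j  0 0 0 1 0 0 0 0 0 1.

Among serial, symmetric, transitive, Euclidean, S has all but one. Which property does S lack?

Serial: yes — every world has a successor (e.g. a S a).
Symmetric: no — c S e but not e S c.
Transitive: yes — every two-step S-path is closed by a direct edge.
Euclidean: yes — any two successors of a common world are S-related.
Only symmetric fails.

symmetric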